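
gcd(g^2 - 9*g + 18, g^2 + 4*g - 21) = g - 3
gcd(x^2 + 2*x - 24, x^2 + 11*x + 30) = x + 6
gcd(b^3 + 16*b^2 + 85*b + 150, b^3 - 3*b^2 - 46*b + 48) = b + 6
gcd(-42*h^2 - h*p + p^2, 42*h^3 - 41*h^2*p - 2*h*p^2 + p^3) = -42*h^2 - h*p + p^2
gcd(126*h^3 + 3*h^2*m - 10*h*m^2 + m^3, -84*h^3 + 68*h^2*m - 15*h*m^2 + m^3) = 42*h^2 - 13*h*m + m^2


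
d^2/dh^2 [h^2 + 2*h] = 2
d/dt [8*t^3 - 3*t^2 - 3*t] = 24*t^2 - 6*t - 3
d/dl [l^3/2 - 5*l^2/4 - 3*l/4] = 3*l^2/2 - 5*l/2 - 3/4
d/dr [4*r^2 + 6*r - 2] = 8*r + 6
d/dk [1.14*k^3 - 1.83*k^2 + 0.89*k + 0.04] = 3.42*k^2 - 3.66*k + 0.89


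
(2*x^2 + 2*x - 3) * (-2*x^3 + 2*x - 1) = -4*x^5 - 4*x^4 + 10*x^3 + 2*x^2 - 8*x + 3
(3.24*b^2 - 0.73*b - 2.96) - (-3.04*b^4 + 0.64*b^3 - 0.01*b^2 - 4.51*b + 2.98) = 3.04*b^4 - 0.64*b^3 + 3.25*b^2 + 3.78*b - 5.94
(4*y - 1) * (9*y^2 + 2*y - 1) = 36*y^3 - y^2 - 6*y + 1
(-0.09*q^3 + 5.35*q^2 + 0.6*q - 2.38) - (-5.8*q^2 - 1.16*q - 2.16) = -0.09*q^3 + 11.15*q^2 + 1.76*q - 0.22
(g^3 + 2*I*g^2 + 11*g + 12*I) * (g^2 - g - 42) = g^5 - g^4 + 2*I*g^4 - 31*g^3 - 2*I*g^3 - 11*g^2 - 72*I*g^2 - 462*g - 12*I*g - 504*I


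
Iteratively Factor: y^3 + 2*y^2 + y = (y)*(y^2 + 2*y + 1) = y*(y + 1)*(y + 1)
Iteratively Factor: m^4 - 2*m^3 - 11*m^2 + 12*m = (m)*(m^3 - 2*m^2 - 11*m + 12) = m*(m + 3)*(m^2 - 5*m + 4) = m*(m - 4)*(m + 3)*(m - 1)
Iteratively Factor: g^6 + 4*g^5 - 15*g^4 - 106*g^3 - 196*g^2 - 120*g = (g + 3)*(g^5 + g^4 - 18*g^3 - 52*g^2 - 40*g) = (g + 2)*(g + 3)*(g^4 - g^3 - 16*g^2 - 20*g) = (g + 2)^2*(g + 3)*(g^3 - 3*g^2 - 10*g) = (g + 2)^3*(g + 3)*(g^2 - 5*g) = (g - 5)*(g + 2)^3*(g + 3)*(g)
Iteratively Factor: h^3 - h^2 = (h - 1)*(h^2) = h*(h - 1)*(h)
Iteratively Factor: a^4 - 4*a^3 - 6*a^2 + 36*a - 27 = (a + 3)*(a^3 - 7*a^2 + 15*a - 9) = (a - 1)*(a + 3)*(a^2 - 6*a + 9) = (a - 3)*(a - 1)*(a + 3)*(a - 3)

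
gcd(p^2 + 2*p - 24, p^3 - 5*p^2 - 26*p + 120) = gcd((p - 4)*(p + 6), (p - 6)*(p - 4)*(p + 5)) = p - 4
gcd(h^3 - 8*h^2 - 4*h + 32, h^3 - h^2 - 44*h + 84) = h - 2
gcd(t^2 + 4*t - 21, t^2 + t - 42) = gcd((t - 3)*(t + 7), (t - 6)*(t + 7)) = t + 7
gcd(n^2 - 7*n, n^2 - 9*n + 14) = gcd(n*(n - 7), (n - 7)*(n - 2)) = n - 7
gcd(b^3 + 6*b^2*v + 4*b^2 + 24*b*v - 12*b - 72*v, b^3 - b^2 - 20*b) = 1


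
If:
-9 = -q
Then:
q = 9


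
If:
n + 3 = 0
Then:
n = -3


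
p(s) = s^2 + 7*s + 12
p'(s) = 2*s + 7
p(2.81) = 39.57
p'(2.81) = 12.62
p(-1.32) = 4.50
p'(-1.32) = 4.36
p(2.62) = 37.20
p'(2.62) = 12.24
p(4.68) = 66.66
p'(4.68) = 16.36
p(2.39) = 34.44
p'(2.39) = 11.78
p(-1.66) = 3.14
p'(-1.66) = 3.68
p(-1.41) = 4.12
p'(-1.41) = 4.18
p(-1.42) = 4.08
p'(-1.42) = 4.16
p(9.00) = 156.00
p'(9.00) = 25.00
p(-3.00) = 0.00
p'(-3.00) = 1.00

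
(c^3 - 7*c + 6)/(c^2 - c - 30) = (-c^3 + 7*c - 6)/(-c^2 + c + 30)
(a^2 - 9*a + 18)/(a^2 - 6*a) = (a - 3)/a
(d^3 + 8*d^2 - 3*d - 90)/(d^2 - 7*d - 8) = (-d^3 - 8*d^2 + 3*d + 90)/(-d^2 + 7*d + 8)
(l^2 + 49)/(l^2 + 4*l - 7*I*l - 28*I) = (l + 7*I)/(l + 4)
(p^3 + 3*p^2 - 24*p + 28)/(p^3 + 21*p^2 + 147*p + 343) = (p^2 - 4*p + 4)/(p^2 + 14*p + 49)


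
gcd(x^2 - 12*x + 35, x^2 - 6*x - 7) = x - 7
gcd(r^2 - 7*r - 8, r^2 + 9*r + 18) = 1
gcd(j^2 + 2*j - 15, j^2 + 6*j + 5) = j + 5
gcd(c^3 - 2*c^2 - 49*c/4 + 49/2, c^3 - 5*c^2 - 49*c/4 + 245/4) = c^2 - 49/4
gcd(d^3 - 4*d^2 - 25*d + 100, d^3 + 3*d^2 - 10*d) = d + 5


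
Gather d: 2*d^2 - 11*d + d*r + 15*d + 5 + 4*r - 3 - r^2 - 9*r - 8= 2*d^2 + d*(r + 4) - r^2 - 5*r - 6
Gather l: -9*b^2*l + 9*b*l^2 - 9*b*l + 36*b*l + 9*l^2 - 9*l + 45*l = l^2*(9*b + 9) + l*(-9*b^2 + 27*b + 36)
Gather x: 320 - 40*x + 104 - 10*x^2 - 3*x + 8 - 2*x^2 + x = -12*x^2 - 42*x + 432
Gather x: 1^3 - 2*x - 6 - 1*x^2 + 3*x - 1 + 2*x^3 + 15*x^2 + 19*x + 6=2*x^3 + 14*x^2 + 20*x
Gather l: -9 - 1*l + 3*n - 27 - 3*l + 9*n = -4*l + 12*n - 36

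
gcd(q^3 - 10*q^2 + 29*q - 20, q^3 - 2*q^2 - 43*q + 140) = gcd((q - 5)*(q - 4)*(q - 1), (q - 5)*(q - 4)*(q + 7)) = q^2 - 9*q + 20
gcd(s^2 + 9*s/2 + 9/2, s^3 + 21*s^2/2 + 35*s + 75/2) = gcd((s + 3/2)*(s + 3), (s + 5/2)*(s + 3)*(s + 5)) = s + 3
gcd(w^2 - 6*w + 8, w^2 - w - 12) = w - 4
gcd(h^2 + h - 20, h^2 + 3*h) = 1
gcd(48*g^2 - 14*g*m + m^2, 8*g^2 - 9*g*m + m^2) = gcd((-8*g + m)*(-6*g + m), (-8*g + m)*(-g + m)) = 8*g - m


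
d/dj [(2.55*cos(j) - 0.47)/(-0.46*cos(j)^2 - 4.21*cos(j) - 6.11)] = (-1.173*cos(j)^2 + 0.432399999999999*cos(j) + 17.5592)*sin(j)/(0.2116*cos(j)^4 + 3.8732*cos(j)^3 + 23.3453*cos(j)^2 + 51.4462*cos(j) + 37.3321)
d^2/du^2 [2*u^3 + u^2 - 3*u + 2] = 12*u + 2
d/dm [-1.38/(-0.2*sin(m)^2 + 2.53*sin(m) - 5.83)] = (3.4914 - 0.552*sin(m))*cos(m)/(0.2*sin(m)^2 - 2.53*sin(m) + 5.83)^2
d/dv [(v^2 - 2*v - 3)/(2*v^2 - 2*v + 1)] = 2*(v^2 + 7*v - 4)/(4*v^4 - 8*v^3 + 8*v^2 - 4*v + 1)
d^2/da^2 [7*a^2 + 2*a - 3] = 14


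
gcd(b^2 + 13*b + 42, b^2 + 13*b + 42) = b^2 + 13*b + 42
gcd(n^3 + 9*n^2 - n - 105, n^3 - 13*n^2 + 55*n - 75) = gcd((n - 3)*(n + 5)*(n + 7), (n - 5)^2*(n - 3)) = n - 3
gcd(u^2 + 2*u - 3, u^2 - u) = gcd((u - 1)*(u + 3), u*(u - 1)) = u - 1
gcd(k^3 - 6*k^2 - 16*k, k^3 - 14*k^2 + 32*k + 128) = k^2 - 6*k - 16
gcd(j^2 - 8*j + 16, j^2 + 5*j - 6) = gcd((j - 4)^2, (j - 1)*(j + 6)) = 1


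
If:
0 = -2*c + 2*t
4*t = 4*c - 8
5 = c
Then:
No Solution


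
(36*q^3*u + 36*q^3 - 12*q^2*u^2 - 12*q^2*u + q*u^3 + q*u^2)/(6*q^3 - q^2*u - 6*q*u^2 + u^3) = q*(6*q*u + 6*q - u^2 - u)/(q^2 - u^2)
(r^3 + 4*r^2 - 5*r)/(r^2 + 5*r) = r - 1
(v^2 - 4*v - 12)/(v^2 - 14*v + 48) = (v + 2)/(v - 8)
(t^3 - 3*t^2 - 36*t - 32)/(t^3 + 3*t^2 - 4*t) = (t^2 - 7*t - 8)/(t*(t - 1))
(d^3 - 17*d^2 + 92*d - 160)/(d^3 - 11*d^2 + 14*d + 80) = (d - 4)/(d + 2)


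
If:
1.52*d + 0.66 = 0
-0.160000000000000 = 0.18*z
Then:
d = -0.43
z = -0.89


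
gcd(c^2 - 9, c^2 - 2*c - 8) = 1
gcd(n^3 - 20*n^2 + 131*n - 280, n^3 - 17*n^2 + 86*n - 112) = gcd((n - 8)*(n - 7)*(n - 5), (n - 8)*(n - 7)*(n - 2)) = n^2 - 15*n + 56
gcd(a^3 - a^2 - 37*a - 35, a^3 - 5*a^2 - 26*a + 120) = a + 5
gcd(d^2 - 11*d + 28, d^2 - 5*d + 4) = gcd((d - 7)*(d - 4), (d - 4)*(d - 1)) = d - 4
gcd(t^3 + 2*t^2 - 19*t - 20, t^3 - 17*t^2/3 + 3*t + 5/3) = 1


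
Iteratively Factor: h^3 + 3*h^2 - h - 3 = (h + 3)*(h^2 - 1) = (h - 1)*(h + 3)*(h + 1)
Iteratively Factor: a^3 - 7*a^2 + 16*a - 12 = (a - 2)*(a^2 - 5*a + 6) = (a - 2)^2*(a - 3)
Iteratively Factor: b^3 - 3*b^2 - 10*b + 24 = (b - 4)*(b^2 + b - 6) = (b - 4)*(b - 2)*(b + 3)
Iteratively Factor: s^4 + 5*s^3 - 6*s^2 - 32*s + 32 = (s + 4)*(s^3 + s^2 - 10*s + 8) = (s + 4)^2*(s^2 - 3*s + 2) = (s - 1)*(s + 4)^2*(s - 2)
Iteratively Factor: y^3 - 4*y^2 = (y)*(y^2 - 4*y) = y^2*(y - 4)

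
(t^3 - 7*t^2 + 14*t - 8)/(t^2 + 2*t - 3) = (t^2 - 6*t + 8)/(t + 3)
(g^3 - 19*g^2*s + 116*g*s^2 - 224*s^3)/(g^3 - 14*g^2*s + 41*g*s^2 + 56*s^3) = (g - 4*s)/(g + s)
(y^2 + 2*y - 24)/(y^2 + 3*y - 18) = (y - 4)/(y - 3)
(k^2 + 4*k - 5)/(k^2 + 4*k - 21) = (k^2 + 4*k - 5)/(k^2 + 4*k - 21)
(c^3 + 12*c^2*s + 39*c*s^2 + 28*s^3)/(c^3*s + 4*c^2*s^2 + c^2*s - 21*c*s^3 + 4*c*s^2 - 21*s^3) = (-c^2 - 5*c*s - 4*s^2)/(s*(-c^2 + 3*c*s - c + 3*s))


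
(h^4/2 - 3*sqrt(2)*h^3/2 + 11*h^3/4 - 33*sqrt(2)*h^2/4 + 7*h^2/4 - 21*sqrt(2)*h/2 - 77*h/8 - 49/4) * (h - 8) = h^5/2 - 3*sqrt(2)*h^4/2 - 5*h^4/4 - 81*h^3/4 + 15*sqrt(2)*h^3/4 - 189*h^2/8 + 111*sqrt(2)*h^2/2 + 259*h/4 + 84*sqrt(2)*h + 98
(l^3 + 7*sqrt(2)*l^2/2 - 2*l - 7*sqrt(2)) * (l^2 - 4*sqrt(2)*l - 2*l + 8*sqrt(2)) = l^5 - 2*l^4 - sqrt(2)*l^4/2 - 30*l^3 + sqrt(2)*l^3 + sqrt(2)*l^2 + 60*l^2 - 2*sqrt(2)*l + 56*l - 112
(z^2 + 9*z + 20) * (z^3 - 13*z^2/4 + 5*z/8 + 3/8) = z^5 + 23*z^4/4 - 69*z^3/8 - 59*z^2 + 127*z/8 + 15/2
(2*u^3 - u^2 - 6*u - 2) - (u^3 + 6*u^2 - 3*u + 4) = u^3 - 7*u^2 - 3*u - 6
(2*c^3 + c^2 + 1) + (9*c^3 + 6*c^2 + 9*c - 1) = 11*c^3 + 7*c^2 + 9*c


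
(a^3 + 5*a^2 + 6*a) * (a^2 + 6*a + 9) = a^5 + 11*a^4 + 45*a^3 + 81*a^2 + 54*a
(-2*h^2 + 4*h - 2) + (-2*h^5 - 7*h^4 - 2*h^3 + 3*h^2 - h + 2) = -2*h^5 - 7*h^4 - 2*h^3 + h^2 + 3*h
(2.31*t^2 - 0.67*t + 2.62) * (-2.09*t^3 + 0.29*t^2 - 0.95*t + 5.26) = -4.8279*t^5 + 2.0702*t^4 - 7.8646*t^3 + 13.5469*t^2 - 6.0132*t + 13.7812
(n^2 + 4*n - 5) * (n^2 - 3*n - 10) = n^4 + n^3 - 27*n^2 - 25*n + 50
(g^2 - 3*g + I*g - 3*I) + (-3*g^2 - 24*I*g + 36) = -2*g^2 - 3*g - 23*I*g + 36 - 3*I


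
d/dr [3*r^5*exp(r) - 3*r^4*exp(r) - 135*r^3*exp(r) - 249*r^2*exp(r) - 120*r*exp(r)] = 3*(r^5 + 4*r^4 - 49*r^3 - 218*r^2 - 206*r - 40)*exp(r)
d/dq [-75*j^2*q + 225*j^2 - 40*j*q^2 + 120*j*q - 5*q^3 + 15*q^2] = -75*j^2 - 80*j*q + 120*j - 15*q^2 + 30*q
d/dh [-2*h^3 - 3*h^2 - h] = -6*h^2 - 6*h - 1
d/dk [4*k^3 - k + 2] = 12*k^2 - 1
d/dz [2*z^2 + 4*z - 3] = 4*z + 4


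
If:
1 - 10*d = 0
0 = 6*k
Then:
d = 1/10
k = 0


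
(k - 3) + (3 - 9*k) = -8*k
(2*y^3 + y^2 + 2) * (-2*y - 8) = -4*y^4 - 18*y^3 - 8*y^2 - 4*y - 16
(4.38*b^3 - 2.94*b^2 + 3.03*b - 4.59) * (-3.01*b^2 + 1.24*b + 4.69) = -13.1838*b^5 + 14.2806*b^4 + 7.7763*b^3 + 3.7845*b^2 + 8.5191*b - 21.5271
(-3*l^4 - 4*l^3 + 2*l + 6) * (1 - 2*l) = 6*l^5 + 5*l^4 - 4*l^3 - 4*l^2 - 10*l + 6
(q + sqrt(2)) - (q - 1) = 1 + sqrt(2)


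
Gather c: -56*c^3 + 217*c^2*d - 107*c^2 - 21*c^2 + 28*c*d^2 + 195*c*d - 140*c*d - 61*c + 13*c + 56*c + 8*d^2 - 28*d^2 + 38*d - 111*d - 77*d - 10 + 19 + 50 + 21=-56*c^3 + c^2*(217*d - 128) + c*(28*d^2 + 55*d + 8) - 20*d^2 - 150*d + 80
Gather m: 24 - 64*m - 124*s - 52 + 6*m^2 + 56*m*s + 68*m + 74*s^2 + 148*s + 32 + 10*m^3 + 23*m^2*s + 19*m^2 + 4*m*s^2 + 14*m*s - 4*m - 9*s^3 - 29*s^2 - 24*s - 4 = 10*m^3 + m^2*(23*s + 25) + m*(4*s^2 + 70*s) - 9*s^3 + 45*s^2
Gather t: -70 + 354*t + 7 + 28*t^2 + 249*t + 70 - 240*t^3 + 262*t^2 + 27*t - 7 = -240*t^3 + 290*t^2 + 630*t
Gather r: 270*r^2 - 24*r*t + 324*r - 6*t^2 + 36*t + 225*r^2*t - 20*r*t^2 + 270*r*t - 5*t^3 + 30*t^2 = r^2*(225*t + 270) + r*(-20*t^2 + 246*t + 324) - 5*t^3 + 24*t^2 + 36*t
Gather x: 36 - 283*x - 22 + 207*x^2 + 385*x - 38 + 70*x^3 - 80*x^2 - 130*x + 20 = 70*x^3 + 127*x^2 - 28*x - 4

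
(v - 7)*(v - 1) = v^2 - 8*v + 7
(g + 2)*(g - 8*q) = g^2 - 8*g*q + 2*g - 16*q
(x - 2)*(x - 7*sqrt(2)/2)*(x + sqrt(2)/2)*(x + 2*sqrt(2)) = x^4 - 2*x^3 - sqrt(2)*x^3 - 31*x^2/2 + 2*sqrt(2)*x^2 - 7*sqrt(2)*x + 31*x + 14*sqrt(2)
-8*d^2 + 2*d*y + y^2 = (-2*d + y)*(4*d + y)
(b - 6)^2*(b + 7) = b^3 - 5*b^2 - 48*b + 252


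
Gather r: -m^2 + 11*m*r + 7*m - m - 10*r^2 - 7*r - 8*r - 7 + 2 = -m^2 + 6*m - 10*r^2 + r*(11*m - 15) - 5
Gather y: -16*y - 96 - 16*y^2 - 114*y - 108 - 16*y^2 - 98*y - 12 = -32*y^2 - 228*y - 216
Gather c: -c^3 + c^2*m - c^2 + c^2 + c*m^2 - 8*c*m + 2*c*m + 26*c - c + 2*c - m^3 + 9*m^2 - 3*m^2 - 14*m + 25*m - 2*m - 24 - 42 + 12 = -c^3 + c^2*m + c*(m^2 - 6*m + 27) - m^3 + 6*m^2 + 9*m - 54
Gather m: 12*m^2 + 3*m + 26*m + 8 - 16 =12*m^2 + 29*m - 8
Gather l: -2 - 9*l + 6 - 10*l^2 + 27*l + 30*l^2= 20*l^2 + 18*l + 4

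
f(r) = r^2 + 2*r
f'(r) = 2*r + 2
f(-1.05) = -1.00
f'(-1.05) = -0.10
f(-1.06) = -1.00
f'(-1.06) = -0.12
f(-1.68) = -0.54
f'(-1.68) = -1.36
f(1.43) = 4.90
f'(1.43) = 4.86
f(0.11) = 0.23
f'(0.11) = 2.22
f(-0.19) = -0.34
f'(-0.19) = 1.62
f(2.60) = 11.96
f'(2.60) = 7.20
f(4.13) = 25.32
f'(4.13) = 10.26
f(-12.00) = 120.00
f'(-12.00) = -22.00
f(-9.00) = 63.00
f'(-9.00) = -16.00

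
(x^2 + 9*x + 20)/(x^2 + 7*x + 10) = (x + 4)/(x + 2)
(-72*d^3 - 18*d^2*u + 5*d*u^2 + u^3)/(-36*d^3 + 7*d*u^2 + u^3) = (-4*d + u)/(-2*d + u)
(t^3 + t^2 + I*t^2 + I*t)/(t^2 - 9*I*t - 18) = t*(t^2 + t*(1 + I) + I)/(t^2 - 9*I*t - 18)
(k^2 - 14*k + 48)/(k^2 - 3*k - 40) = (k - 6)/(k + 5)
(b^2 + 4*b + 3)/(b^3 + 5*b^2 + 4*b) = (b + 3)/(b*(b + 4))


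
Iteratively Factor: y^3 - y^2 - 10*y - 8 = (y - 4)*(y^2 + 3*y + 2) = (y - 4)*(y + 1)*(y + 2)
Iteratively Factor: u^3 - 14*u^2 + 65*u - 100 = (u - 4)*(u^2 - 10*u + 25) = (u - 5)*(u - 4)*(u - 5)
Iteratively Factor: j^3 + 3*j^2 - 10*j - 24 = (j - 3)*(j^2 + 6*j + 8) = (j - 3)*(j + 2)*(j + 4)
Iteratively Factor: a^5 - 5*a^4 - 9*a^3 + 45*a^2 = (a)*(a^4 - 5*a^3 - 9*a^2 + 45*a) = a*(a + 3)*(a^3 - 8*a^2 + 15*a) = a^2*(a + 3)*(a^2 - 8*a + 15) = a^2*(a - 3)*(a + 3)*(a - 5)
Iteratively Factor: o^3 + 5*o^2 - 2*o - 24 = (o + 3)*(o^2 + 2*o - 8) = (o - 2)*(o + 3)*(o + 4)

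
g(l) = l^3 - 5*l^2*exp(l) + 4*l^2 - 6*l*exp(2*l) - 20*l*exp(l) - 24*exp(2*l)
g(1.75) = -1414.40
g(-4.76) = -17.37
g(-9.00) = -405.03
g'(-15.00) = 555.00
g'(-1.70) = -3.03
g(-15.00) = -2475.00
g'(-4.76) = 29.97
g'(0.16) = -104.91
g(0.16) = -38.17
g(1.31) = -557.41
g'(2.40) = -11356.18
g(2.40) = -5475.72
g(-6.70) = -121.31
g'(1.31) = -1193.60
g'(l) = -5*l^2*exp(l) + 3*l^2 - 12*l*exp(2*l) - 30*l*exp(l) + 8*l - 54*exp(2*l) - 20*exp(l)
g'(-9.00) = 170.98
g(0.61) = -117.85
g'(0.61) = -275.62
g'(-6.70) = 81.02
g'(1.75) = -2965.80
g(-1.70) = 9.76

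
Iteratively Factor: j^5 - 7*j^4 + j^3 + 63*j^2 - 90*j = (j - 3)*(j^4 - 4*j^3 - 11*j^2 + 30*j) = (j - 3)*(j - 2)*(j^3 - 2*j^2 - 15*j) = (j - 3)*(j - 2)*(j + 3)*(j^2 - 5*j) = j*(j - 3)*(j - 2)*(j + 3)*(j - 5)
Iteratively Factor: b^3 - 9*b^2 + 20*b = (b)*(b^2 - 9*b + 20) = b*(b - 5)*(b - 4)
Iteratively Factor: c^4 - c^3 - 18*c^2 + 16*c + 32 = (c - 2)*(c^3 + c^2 - 16*c - 16) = (c - 4)*(c - 2)*(c^2 + 5*c + 4) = (c - 4)*(c - 2)*(c + 1)*(c + 4)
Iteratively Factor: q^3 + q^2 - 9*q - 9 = (q - 3)*(q^2 + 4*q + 3) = (q - 3)*(q + 3)*(q + 1)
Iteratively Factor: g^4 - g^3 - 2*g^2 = (g)*(g^3 - g^2 - 2*g) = g^2*(g^2 - g - 2) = g^2*(g + 1)*(g - 2)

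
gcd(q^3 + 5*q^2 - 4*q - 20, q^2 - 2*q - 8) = q + 2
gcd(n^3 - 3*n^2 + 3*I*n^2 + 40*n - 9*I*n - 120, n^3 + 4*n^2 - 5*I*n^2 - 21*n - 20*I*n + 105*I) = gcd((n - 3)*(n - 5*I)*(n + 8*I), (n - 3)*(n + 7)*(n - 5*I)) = n^2 + n*(-3 - 5*I) + 15*I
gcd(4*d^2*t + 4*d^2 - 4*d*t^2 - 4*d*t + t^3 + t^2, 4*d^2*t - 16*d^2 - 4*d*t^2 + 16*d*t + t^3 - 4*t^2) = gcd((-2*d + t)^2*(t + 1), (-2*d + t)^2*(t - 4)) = 4*d^2 - 4*d*t + t^2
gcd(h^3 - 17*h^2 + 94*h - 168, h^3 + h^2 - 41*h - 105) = h - 7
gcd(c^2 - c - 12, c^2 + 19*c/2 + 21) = 1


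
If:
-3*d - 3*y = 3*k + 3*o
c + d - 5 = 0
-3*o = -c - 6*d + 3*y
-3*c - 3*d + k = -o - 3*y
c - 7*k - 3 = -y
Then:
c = 672/109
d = -127/109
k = 157/109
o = -784/109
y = 754/109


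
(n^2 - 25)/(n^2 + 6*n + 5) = (n - 5)/(n + 1)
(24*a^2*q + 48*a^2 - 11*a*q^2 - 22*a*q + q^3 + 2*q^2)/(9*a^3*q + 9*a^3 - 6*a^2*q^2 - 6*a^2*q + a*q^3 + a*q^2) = (-8*a*q - 16*a + q^2 + 2*q)/(a*(-3*a*q - 3*a + q^2 + q))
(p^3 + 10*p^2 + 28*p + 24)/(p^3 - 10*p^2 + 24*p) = (p^3 + 10*p^2 + 28*p + 24)/(p*(p^2 - 10*p + 24))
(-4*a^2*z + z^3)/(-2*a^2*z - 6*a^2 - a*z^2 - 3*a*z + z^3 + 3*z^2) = z*(2*a + z)/(a*z + 3*a + z^2 + 3*z)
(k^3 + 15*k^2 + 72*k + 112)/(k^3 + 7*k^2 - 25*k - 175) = (k^2 + 8*k + 16)/(k^2 - 25)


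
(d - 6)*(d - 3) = d^2 - 9*d + 18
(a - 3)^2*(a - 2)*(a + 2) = a^4 - 6*a^3 + 5*a^2 + 24*a - 36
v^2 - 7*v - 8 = (v - 8)*(v + 1)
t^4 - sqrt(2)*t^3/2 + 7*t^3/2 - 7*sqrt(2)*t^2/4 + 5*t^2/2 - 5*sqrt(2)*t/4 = t*(t + 1)*(t + 5/2)*(t - sqrt(2)/2)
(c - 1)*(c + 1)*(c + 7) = c^3 + 7*c^2 - c - 7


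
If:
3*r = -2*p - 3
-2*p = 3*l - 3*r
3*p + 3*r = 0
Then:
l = -5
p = 3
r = -3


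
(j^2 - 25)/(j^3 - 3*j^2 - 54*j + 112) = (j^2 - 25)/(j^3 - 3*j^2 - 54*j + 112)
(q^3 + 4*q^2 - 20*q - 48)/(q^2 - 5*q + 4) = (q^2 + 8*q + 12)/(q - 1)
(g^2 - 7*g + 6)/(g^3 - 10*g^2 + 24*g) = (g - 1)/(g*(g - 4))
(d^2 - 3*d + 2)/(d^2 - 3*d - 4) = (-d^2 + 3*d - 2)/(-d^2 + 3*d + 4)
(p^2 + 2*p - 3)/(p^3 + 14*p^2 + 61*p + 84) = (p - 1)/(p^2 + 11*p + 28)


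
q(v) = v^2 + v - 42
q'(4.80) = 10.60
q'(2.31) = 5.62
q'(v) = 2*v + 1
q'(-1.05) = -1.10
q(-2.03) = -39.91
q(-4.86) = -23.24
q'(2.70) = 6.40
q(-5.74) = -14.79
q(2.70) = -32.01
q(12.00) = 114.00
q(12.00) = 114.00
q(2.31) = -34.35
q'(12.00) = 25.00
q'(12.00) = 25.00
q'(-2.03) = -3.06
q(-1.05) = -41.95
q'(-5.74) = -10.48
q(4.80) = -14.16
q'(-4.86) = -8.72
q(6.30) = 3.99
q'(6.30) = 13.60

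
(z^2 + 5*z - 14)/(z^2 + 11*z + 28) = (z - 2)/(z + 4)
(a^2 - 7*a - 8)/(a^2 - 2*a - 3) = (a - 8)/(a - 3)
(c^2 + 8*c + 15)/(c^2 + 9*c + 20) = (c + 3)/(c + 4)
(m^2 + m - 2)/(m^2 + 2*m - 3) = (m + 2)/(m + 3)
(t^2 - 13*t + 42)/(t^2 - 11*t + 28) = (t - 6)/(t - 4)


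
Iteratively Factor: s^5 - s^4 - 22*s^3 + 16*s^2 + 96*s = (s + 4)*(s^4 - 5*s^3 - 2*s^2 + 24*s) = (s - 3)*(s + 4)*(s^3 - 2*s^2 - 8*s) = s*(s - 3)*(s + 4)*(s^2 - 2*s - 8) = s*(s - 4)*(s - 3)*(s + 4)*(s + 2)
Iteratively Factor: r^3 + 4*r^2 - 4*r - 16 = (r + 2)*(r^2 + 2*r - 8) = (r + 2)*(r + 4)*(r - 2)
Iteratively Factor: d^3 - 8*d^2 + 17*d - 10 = (d - 1)*(d^2 - 7*d + 10) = (d - 5)*(d - 1)*(d - 2)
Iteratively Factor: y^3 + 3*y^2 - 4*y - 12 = (y + 2)*(y^2 + y - 6) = (y + 2)*(y + 3)*(y - 2)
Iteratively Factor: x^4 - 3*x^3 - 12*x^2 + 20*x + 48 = (x + 2)*(x^3 - 5*x^2 - 2*x + 24) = (x - 4)*(x + 2)*(x^2 - x - 6) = (x - 4)*(x + 2)^2*(x - 3)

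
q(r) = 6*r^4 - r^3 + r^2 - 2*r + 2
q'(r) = 24*r^3 - 3*r^2 + 2*r - 2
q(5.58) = 5665.09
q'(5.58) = 4085.54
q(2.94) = 427.62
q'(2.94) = 587.84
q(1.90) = 73.14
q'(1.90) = 155.59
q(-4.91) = 3641.50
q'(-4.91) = -2925.04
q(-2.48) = 255.33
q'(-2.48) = -391.48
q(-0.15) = 2.33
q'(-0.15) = -2.45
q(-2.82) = 417.46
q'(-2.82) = -569.72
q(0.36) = 1.46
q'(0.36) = -0.55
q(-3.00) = 530.00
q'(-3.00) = -683.00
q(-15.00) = 307382.00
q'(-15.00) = -81707.00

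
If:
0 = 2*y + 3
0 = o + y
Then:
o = 3/2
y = -3/2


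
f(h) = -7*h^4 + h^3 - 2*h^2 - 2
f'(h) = -28*h^3 + 3*h^2 - 4*h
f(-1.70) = -71.16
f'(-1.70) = 153.03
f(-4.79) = -3842.81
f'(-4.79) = 3165.25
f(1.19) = -17.18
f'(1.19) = -47.70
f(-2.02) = -134.95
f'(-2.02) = 251.11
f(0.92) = -7.93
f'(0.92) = -22.94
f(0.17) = -2.06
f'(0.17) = -0.73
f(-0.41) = -2.60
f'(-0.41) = 4.07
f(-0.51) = -3.13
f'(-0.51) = 6.53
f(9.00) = -45362.00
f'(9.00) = -20205.00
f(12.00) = -143714.00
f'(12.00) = -48000.00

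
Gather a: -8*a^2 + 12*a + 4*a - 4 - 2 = -8*a^2 + 16*a - 6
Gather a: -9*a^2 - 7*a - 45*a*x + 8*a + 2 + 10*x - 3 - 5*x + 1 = -9*a^2 + a*(1 - 45*x) + 5*x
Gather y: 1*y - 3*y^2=-3*y^2 + y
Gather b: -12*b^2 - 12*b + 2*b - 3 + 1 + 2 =-12*b^2 - 10*b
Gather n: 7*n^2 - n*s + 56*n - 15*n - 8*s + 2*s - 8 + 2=7*n^2 + n*(41 - s) - 6*s - 6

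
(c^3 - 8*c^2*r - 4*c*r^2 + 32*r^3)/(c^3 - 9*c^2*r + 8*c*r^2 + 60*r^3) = (c^2 - 10*c*r + 16*r^2)/(c^2 - 11*c*r + 30*r^2)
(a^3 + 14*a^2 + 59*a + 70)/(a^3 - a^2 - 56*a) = (a^2 + 7*a + 10)/(a*(a - 8))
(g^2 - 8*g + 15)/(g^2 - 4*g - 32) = (-g^2 + 8*g - 15)/(-g^2 + 4*g + 32)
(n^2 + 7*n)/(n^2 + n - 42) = n/(n - 6)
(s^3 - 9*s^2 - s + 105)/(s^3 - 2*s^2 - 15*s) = (s - 7)/s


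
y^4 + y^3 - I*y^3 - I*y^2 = y^2*(y + 1)*(y - I)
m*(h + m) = h*m + m^2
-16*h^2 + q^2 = (-4*h + q)*(4*h + q)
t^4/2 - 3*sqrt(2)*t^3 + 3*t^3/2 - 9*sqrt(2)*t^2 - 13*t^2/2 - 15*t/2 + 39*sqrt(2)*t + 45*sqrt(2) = (t/2 + 1/2)*(t - 3)*(t + 5)*(t - 6*sqrt(2))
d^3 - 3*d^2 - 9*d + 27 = (d - 3)^2*(d + 3)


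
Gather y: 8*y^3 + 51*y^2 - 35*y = 8*y^3 + 51*y^2 - 35*y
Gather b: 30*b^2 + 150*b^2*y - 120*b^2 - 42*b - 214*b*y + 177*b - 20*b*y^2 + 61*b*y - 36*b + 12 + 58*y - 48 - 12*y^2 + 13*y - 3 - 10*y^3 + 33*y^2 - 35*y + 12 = b^2*(150*y - 90) + b*(-20*y^2 - 153*y + 99) - 10*y^3 + 21*y^2 + 36*y - 27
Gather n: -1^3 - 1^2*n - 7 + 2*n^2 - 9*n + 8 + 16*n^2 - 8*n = 18*n^2 - 18*n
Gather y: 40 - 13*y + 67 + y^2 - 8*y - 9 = y^2 - 21*y + 98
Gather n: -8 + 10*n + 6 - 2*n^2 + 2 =-2*n^2 + 10*n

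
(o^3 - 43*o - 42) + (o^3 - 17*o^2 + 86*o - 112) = 2*o^3 - 17*o^2 + 43*o - 154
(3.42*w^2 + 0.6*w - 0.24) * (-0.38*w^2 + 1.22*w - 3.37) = -1.2996*w^4 + 3.9444*w^3 - 10.7022*w^2 - 2.3148*w + 0.8088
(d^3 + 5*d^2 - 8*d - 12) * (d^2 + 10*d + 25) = d^5 + 15*d^4 + 67*d^3 + 33*d^2 - 320*d - 300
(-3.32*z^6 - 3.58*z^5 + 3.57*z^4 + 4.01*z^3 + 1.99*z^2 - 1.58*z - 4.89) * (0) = 0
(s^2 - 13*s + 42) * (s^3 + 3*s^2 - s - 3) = s^5 - 10*s^4 + 2*s^3 + 136*s^2 - 3*s - 126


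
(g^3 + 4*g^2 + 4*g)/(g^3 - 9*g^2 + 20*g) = (g^2 + 4*g + 4)/(g^2 - 9*g + 20)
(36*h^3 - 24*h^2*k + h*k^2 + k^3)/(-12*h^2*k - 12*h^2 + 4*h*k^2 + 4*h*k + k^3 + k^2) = (-3*h + k)/(k + 1)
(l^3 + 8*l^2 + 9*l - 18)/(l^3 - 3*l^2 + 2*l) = (l^2 + 9*l + 18)/(l*(l - 2))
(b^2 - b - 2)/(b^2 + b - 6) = (b + 1)/(b + 3)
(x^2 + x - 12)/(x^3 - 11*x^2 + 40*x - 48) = (x + 4)/(x^2 - 8*x + 16)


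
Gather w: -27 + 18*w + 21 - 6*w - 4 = 12*w - 10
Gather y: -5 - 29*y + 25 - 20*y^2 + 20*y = -20*y^2 - 9*y + 20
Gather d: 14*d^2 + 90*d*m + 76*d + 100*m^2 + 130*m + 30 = 14*d^2 + d*(90*m + 76) + 100*m^2 + 130*m + 30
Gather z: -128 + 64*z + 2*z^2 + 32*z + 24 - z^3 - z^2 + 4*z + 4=-z^3 + z^2 + 100*z - 100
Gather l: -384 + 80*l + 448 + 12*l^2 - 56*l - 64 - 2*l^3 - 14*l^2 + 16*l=-2*l^3 - 2*l^2 + 40*l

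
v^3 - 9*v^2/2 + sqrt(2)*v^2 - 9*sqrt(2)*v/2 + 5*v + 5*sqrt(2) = (v - 5/2)*(v - 2)*(v + sqrt(2))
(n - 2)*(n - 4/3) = n^2 - 10*n/3 + 8/3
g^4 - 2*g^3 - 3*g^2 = g^2*(g - 3)*(g + 1)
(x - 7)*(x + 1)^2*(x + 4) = x^4 - x^3 - 33*x^2 - 59*x - 28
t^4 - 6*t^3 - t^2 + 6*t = t*(t - 6)*(t - 1)*(t + 1)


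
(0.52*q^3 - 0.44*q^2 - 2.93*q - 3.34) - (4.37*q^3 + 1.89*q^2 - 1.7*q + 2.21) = -3.85*q^3 - 2.33*q^2 - 1.23*q - 5.55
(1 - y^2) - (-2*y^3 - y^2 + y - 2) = 2*y^3 - y + 3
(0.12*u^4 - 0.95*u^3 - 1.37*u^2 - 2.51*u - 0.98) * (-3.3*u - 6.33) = -0.396*u^5 + 2.3754*u^4 + 10.5345*u^3 + 16.9551*u^2 + 19.1223*u + 6.2034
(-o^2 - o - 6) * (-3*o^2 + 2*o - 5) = 3*o^4 + o^3 + 21*o^2 - 7*o + 30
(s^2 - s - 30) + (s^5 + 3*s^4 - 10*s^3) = s^5 + 3*s^4 - 10*s^3 + s^2 - s - 30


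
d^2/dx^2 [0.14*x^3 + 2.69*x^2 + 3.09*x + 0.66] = 0.84*x + 5.38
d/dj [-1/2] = 0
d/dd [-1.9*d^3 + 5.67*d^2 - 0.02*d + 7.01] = -5.7*d^2 + 11.34*d - 0.02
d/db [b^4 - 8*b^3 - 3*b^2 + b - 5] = 4*b^3 - 24*b^2 - 6*b + 1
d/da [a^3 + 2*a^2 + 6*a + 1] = 3*a^2 + 4*a + 6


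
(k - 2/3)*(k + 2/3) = k^2 - 4/9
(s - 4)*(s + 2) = s^2 - 2*s - 8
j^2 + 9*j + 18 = (j + 3)*(j + 6)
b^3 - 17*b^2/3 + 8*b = b*(b - 3)*(b - 8/3)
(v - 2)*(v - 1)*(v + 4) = v^3 + v^2 - 10*v + 8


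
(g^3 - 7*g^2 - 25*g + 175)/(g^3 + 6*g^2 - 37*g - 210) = (g^2 - 12*g + 35)/(g^2 + g - 42)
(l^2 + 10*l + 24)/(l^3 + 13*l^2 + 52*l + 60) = (l + 4)/(l^2 + 7*l + 10)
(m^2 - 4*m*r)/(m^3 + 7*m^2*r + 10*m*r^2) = (m - 4*r)/(m^2 + 7*m*r + 10*r^2)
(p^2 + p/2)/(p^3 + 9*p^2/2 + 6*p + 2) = p/(p^2 + 4*p + 4)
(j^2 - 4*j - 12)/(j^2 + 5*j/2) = 2*(j^2 - 4*j - 12)/(j*(2*j + 5))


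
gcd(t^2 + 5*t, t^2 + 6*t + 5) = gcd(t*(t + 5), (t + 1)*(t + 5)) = t + 5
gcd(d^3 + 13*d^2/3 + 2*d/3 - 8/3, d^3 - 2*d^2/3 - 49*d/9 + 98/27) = d - 2/3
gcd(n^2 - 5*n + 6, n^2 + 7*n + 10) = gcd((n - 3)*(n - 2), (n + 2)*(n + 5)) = 1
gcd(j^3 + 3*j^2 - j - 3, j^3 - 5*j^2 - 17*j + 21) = j^2 + 2*j - 3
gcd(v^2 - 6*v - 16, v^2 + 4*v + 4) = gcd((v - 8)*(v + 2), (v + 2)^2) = v + 2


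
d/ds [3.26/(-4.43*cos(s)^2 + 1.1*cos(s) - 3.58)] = (3.586 - 28.8836*cos(s))*sin(s)/(4.43*cos(s)^2 - 1.1*cos(s) + 3.58)^2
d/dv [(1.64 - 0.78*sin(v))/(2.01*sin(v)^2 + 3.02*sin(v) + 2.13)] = (1.5678*sin(v)^2 - 6.5928*sin(v) - 6.6142)*cos(v)/(4.0401*sin(v)^4 + 12.1404*sin(v)^3 + 17.683*sin(v)^2 + 12.8652*sin(v) + 4.5369)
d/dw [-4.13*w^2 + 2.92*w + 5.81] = 2.92 - 8.26*w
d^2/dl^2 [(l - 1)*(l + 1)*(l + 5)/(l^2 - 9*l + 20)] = 30*(7*l^3 - 57*l^2 + 93*l + 101)/(l^6 - 27*l^5 + 303*l^4 - 1809*l^3 + 6060*l^2 - 10800*l + 8000)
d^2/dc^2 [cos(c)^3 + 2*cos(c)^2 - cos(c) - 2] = cos(c)/4 - 4*cos(2*c) - 9*cos(3*c)/4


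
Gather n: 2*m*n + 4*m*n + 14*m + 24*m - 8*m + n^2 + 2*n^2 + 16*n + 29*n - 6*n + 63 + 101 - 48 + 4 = 30*m + 3*n^2 + n*(6*m + 39) + 120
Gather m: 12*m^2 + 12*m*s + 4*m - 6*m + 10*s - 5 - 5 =12*m^2 + m*(12*s - 2) + 10*s - 10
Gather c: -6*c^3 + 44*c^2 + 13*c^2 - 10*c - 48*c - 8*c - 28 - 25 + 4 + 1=-6*c^3 + 57*c^2 - 66*c - 48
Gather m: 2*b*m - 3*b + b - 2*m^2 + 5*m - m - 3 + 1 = -2*b - 2*m^2 + m*(2*b + 4) - 2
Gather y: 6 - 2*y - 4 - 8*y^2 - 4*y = -8*y^2 - 6*y + 2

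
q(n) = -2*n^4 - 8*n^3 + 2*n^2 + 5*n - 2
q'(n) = -8*n^3 - 24*n^2 + 4*n + 5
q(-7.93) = -3835.48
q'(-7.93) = 2453.46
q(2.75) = -253.88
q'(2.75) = -331.88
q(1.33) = -16.89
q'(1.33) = -50.95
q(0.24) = -0.80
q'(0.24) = 4.47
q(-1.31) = 6.98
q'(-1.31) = -23.44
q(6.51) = -5683.99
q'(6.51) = -3193.24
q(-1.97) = 26.95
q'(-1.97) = -34.86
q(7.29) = -8607.22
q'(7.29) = -4340.66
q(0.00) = -2.00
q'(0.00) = 5.00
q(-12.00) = -27422.00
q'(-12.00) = 10325.00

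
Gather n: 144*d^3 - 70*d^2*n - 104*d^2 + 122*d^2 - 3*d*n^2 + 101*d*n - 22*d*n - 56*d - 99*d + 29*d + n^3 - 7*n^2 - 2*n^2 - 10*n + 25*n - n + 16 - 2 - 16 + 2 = 144*d^3 + 18*d^2 - 126*d + n^3 + n^2*(-3*d - 9) + n*(-70*d^2 + 79*d + 14)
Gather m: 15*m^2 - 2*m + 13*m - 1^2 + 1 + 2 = 15*m^2 + 11*m + 2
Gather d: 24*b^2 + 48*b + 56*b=24*b^2 + 104*b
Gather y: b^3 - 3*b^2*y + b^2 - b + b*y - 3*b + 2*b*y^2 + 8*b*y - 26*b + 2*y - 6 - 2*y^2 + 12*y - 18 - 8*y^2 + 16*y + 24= b^3 + b^2 - 30*b + y^2*(2*b - 10) + y*(-3*b^2 + 9*b + 30)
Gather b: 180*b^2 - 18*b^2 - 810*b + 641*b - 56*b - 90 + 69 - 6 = 162*b^2 - 225*b - 27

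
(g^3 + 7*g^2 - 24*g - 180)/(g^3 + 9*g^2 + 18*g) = (g^2 + g - 30)/(g*(g + 3))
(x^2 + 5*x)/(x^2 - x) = (x + 5)/(x - 1)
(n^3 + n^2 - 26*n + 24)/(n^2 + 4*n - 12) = (n^2 - 5*n + 4)/(n - 2)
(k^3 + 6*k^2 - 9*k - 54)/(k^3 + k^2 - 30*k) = (k^2 - 9)/(k*(k - 5))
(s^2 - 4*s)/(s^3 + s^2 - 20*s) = 1/(s + 5)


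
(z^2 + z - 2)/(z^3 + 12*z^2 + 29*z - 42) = (z + 2)/(z^2 + 13*z + 42)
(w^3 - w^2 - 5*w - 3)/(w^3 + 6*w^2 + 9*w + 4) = (w - 3)/(w + 4)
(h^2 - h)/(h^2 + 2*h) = (h - 1)/(h + 2)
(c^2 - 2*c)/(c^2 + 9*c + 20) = c*(c - 2)/(c^2 + 9*c + 20)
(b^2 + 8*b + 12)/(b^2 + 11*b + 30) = (b + 2)/(b + 5)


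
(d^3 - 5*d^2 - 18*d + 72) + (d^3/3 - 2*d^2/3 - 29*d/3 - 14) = 4*d^3/3 - 17*d^2/3 - 83*d/3 + 58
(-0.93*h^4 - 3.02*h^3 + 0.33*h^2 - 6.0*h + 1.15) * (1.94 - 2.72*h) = 2.5296*h^5 + 6.4102*h^4 - 6.7564*h^3 + 16.9602*h^2 - 14.768*h + 2.231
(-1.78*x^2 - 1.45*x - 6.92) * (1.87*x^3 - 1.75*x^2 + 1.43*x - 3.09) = -3.3286*x^5 + 0.4035*x^4 - 12.9483*x^3 + 15.5367*x^2 - 5.4151*x + 21.3828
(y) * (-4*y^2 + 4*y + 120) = -4*y^3 + 4*y^2 + 120*y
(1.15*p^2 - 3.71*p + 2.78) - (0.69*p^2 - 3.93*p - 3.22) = 0.46*p^2 + 0.22*p + 6.0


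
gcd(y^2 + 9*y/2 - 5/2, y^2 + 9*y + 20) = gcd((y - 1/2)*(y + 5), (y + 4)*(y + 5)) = y + 5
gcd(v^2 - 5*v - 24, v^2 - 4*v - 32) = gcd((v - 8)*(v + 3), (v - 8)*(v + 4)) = v - 8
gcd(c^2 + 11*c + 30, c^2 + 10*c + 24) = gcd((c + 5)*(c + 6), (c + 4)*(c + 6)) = c + 6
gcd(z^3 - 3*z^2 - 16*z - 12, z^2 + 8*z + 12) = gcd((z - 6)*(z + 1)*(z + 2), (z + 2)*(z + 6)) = z + 2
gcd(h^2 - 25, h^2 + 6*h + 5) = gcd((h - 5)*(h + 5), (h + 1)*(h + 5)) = h + 5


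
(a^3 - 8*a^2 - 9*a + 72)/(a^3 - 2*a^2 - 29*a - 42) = (a^2 - 11*a + 24)/(a^2 - 5*a - 14)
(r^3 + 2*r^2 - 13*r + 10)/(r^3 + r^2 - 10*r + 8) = (r + 5)/(r + 4)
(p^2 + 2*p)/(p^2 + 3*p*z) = (p + 2)/(p + 3*z)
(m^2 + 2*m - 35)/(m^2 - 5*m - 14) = (-m^2 - 2*m + 35)/(-m^2 + 5*m + 14)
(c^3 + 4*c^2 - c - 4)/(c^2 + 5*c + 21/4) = 4*(c^3 + 4*c^2 - c - 4)/(4*c^2 + 20*c + 21)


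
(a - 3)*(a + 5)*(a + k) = a^3 + a^2*k + 2*a^2 + 2*a*k - 15*a - 15*k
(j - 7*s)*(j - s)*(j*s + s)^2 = j^4*s^2 - 8*j^3*s^3 + 2*j^3*s^2 + 7*j^2*s^4 - 16*j^2*s^3 + j^2*s^2 + 14*j*s^4 - 8*j*s^3 + 7*s^4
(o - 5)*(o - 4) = o^2 - 9*o + 20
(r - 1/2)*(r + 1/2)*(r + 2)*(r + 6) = r^4 + 8*r^3 + 47*r^2/4 - 2*r - 3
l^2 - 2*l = l*(l - 2)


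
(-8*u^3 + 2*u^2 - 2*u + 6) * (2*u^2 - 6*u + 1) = -16*u^5 + 52*u^4 - 24*u^3 + 26*u^2 - 38*u + 6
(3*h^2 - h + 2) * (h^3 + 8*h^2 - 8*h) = 3*h^5 + 23*h^4 - 30*h^3 + 24*h^2 - 16*h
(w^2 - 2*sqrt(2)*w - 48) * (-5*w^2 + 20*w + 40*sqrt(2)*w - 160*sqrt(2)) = -5*w^4 + 20*w^3 + 50*sqrt(2)*w^3 - 200*sqrt(2)*w^2 + 80*w^2 - 1920*sqrt(2)*w - 320*w + 7680*sqrt(2)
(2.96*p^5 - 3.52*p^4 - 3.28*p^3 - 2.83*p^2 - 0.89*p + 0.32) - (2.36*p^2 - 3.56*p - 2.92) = 2.96*p^5 - 3.52*p^4 - 3.28*p^3 - 5.19*p^2 + 2.67*p + 3.24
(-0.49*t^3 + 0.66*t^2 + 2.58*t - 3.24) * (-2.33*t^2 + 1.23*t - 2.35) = 1.1417*t^5 - 2.1405*t^4 - 4.0481*t^3 + 9.1716*t^2 - 10.0482*t + 7.614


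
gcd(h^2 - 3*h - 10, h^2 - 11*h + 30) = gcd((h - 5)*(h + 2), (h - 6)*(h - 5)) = h - 5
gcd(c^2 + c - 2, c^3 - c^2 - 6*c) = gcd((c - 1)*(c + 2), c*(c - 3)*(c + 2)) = c + 2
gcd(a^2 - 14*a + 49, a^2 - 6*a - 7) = a - 7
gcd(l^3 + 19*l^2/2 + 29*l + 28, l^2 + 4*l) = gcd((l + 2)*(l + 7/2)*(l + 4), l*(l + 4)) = l + 4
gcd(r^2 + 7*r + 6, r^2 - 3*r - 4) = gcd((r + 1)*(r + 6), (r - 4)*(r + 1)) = r + 1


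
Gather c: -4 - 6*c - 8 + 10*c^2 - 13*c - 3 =10*c^2 - 19*c - 15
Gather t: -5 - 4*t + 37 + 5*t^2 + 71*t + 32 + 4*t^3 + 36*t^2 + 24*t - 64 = 4*t^3 + 41*t^2 + 91*t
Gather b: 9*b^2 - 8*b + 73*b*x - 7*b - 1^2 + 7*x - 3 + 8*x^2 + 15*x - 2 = 9*b^2 + b*(73*x - 15) + 8*x^2 + 22*x - 6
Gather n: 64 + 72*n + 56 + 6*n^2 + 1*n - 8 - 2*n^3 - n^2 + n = -2*n^3 + 5*n^2 + 74*n + 112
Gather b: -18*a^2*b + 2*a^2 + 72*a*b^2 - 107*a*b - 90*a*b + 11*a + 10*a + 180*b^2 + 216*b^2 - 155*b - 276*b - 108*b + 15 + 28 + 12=2*a^2 + 21*a + b^2*(72*a + 396) + b*(-18*a^2 - 197*a - 539) + 55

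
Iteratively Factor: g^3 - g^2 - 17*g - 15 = (g + 3)*(g^2 - 4*g - 5) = (g - 5)*(g + 3)*(g + 1)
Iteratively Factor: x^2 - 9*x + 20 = (x - 4)*(x - 5)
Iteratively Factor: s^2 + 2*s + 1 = (s + 1)*(s + 1)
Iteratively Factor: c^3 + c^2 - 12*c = (c + 4)*(c^2 - 3*c) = c*(c + 4)*(c - 3)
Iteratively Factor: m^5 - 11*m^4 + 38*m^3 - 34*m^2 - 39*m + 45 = (m - 3)*(m^4 - 8*m^3 + 14*m^2 + 8*m - 15) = (m - 3)*(m - 1)*(m^3 - 7*m^2 + 7*m + 15) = (m - 3)*(m - 1)*(m + 1)*(m^2 - 8*m + 15) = (m - 3)^2*(m - 1)*(m + 1)*(m - 5)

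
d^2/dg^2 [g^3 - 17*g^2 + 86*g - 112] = 6*g - 34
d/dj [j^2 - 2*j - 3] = 2*j - 2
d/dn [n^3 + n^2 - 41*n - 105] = 3*n^2 + 2*n - 41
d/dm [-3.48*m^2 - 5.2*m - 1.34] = -6.96*m - 5.2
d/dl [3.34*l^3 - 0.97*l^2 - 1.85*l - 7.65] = 10.02*l^2 - 1.94*l - 1.85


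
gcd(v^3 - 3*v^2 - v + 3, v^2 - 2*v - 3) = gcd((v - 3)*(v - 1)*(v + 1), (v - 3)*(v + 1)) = v^2 - 2*v - 3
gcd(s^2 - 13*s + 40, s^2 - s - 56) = s - 8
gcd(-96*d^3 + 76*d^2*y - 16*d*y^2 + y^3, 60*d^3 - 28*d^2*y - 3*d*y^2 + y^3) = 12*d^2 - 8*d*y + y^2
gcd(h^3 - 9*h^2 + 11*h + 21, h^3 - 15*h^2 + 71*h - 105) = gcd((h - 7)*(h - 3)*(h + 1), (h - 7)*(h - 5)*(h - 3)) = h^2 - 10*h + 21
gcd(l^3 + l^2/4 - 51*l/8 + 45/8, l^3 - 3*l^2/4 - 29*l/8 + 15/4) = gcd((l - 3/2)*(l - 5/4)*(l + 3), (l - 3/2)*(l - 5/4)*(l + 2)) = l^2 - 11*l/4 + 15/8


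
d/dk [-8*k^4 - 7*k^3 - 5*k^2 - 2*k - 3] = -32*k^3 - 21*k^2 - 10*k - 2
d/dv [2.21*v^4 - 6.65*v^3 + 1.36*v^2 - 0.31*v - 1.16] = 8.84*v^3 - 19.95*v^2 + 2.72*v - 0.31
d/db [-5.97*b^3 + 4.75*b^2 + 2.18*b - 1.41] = -17.91*b^2 + 9.5*b + 2.18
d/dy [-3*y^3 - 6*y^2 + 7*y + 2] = -9*y^2 - 12*y + 7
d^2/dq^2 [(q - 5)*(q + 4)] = 2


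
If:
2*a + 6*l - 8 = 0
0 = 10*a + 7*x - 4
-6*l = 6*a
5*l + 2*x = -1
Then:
No Solution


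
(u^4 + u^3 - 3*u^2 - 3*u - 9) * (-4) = -4*u^4 - 4*u^3 + 12*u^2 + 12*u + 36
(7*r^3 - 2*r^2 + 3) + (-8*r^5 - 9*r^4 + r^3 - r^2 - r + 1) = -8*r^5 - 9*r^4 + 8*r^3 - 3*r^2 - r + 4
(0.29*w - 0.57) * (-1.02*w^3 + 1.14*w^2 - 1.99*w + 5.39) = -0.2958*w^4 + 0.912*w^3 - 1.2269*w^2 + 2.6974*w - 3.0723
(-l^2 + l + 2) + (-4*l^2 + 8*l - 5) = -5*l^2 + 9*l - 3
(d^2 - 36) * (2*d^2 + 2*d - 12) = 2*d^4 + 2*d^3 - 84*d^2 - 72*d + 432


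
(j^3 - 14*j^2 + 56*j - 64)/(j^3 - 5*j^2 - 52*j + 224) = (j - 2)/(j + 7)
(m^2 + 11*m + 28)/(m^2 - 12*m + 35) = (m^2 + 11*m + 28)/(m^2 - 12*m + 35)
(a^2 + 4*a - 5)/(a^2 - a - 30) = (a - 1)/(a - 6)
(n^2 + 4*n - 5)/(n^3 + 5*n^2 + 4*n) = (n^2 + 4*n - 5)/(n*(n^2 + 5*n + 4))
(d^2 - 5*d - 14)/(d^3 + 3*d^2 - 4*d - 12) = (d - 7)/(d^2 + d - 6)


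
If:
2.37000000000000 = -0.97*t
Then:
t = -2.44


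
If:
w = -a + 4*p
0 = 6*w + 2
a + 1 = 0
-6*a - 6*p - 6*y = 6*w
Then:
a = -1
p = -1/3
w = -1/3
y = 5/3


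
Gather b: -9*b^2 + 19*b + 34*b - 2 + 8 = -9*b^2 + 53*b + 6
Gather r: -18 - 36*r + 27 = 9 - 36*r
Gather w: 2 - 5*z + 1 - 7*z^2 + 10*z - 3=-7*z^2 + 5*z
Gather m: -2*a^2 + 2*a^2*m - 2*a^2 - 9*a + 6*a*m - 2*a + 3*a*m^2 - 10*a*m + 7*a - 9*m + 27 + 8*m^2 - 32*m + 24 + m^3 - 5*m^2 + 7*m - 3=-4*a^2 - 4*a + m^3 + m^2*(3*a + 3) + m*(2*a^2 - 4*a - 34) + 48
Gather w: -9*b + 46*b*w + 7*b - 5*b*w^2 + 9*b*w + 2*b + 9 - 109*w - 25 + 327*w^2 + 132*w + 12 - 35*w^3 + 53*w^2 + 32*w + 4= -35*w^3 + w^2*(380 - 5*b) + w*(55*b + 55)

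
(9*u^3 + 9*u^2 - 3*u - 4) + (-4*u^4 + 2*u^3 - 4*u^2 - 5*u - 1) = -4*u^4 + 11*u^3 + 5*u^2 - 8*u - 5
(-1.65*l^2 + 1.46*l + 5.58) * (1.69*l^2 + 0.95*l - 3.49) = -2.7885*l^4 + 0.8999*l^3 + 16.5757*l^2 + 0.2056*l - 19.4742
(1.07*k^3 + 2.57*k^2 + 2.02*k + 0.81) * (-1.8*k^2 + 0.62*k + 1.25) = -1.926*k^5 - 3.9626*k^4 - 0.7051*k^3 + 3.0069*k^2 + 3.0272*k + 1.0125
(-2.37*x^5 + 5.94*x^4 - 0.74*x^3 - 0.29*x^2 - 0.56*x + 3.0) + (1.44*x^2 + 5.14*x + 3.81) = -2.37*x^5 + 5.94*x^4 - 0.74*x^3 + 1.15*x^2 + 4.58*x + 6.81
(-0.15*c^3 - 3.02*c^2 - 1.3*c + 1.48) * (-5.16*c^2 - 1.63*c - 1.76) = 0.774*c^5 + 15.8277*c^4 + 11.8946*c^3 - 0.2026*c^2 - 0.1244*c - 2.6048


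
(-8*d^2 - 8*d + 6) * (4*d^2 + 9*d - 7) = -32*d^4 - 104*d^3 + 8*d^2 + 110*d - 42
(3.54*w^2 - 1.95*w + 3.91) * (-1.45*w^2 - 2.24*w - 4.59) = -5.133*w^4 - 5.1021*w^3 - 17.5501*w^2 + 0.192099999999998*w - 17.9469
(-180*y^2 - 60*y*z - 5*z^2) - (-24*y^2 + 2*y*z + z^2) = -156*y^2 - 62*y*z - 6*z^2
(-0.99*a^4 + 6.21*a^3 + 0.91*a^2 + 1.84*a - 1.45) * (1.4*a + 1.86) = -1.386*a^5 + 6.8526*a^4 + 12.8246*a^3 + 4.2686*a^2 + 1.3924*a - 2.697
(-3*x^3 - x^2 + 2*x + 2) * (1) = -3*x^3 - x^2 + 2*x + 2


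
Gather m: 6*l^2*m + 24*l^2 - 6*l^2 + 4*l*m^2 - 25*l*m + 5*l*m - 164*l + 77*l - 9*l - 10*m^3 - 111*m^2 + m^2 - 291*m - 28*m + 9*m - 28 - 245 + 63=18*l^2 - 96*l - 10*m^3 + m^2*(4*l - 110) + m*(6*l^2 - 20*l - 310) - 210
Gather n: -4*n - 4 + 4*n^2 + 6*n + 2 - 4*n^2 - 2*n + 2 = 0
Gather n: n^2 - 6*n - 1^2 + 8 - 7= n^2 - 6*n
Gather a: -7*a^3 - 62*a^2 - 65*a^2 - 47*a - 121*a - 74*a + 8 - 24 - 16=-7*a^3 - 127*a^2 - 242*a - 32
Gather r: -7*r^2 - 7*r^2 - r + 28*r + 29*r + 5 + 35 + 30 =-14*r^2 + 56*r + 70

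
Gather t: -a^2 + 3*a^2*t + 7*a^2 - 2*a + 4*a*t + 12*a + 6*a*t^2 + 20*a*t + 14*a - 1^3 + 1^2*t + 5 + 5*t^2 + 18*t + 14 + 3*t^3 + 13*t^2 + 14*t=6*a^2 + 24*a + 3*t^3 + t^2*(6*a + 18) + t*(3*a^2 + 24*a + 33) + 18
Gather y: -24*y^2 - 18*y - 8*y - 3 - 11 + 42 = -24*y^2 - 26*y + 28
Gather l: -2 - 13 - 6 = -21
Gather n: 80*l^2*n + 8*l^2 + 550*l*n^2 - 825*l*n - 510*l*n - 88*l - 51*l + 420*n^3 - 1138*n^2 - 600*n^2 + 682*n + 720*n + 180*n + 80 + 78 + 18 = 8*l^2 - 139*l + 420*n^3 + n^2*(550*l - 1738) + n*(80*l^2 - 1335*l + 1582) + 176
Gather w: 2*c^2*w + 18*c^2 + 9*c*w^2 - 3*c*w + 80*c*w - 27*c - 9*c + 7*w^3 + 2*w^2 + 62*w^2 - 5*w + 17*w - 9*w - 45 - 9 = 18*c^2 - 36*c + 7*w^3 + w^2*(9*c + 64) + w*(2*c^2 + 77*c + 3) - 54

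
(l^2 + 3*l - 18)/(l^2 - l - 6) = (l + 6)/(l + 2)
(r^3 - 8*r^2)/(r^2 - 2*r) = r*(r - 8)/(r - 2)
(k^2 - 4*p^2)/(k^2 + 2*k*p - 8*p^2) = (k + 2*p)/(k + 4*p)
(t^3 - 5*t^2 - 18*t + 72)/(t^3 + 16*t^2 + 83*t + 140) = (t^2 - 9*t + 18)/(t^2 + 12*t + 35)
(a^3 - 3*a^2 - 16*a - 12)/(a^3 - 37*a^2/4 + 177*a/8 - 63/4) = 8*(a^2 + 3*a + 2)/(8*a^2 - 26*a + 21)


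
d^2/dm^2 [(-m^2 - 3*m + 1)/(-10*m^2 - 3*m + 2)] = 2*(270*m^3 - 240*m^2 + 90*m - 7)/(1000*m^6 + 900*m^5 - 330*m^4 - 333*m^3 + 66*m^2 + 36*m - 8)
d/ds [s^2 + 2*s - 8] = 2*s + 2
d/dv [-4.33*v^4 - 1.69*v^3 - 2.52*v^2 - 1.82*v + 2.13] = -17.32*v^3 - 5.07*v^2 - 5.04*v - 1.82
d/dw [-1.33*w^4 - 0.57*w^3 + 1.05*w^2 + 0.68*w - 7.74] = -5.32*w^3 - 1.71*w^2 + 2.1*w + 0.68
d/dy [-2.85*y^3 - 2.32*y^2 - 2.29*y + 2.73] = -8.55*y^2 - 4.64*y - 2.29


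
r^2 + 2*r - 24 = (r - 4)*(r + 6)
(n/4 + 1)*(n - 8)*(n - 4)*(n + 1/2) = n^4/4 - 15*n^3/8 - 5*n^2 + 30*n + 16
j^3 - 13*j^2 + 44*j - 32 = (j - 8)*(j - 4)*(j - 1)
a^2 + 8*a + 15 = (a + 3)*(a + 5)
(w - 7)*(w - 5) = w^2 - 12*w + 35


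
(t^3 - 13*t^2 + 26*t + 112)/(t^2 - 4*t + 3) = (t^3 - 13*t^2 + 26*t + 112)/(t^2 - 4*t + 3)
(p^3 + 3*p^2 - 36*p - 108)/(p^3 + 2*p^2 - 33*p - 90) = (p + 6)/(p + 5)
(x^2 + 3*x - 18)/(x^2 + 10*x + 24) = (x - 3)/(x + 4)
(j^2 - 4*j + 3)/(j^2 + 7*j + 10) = (j^2 - 4*j + 3)/(j^2 + 7*j + 10)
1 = 1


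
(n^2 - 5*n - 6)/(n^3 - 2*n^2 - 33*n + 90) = (n^2 - 5*n - 6)/(n^3 - 2*n^2 - 33*n + 90)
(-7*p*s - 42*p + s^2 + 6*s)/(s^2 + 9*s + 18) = (-7*p + s)/(s + 3)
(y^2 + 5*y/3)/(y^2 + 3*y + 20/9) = 3*y/(3*y + 4)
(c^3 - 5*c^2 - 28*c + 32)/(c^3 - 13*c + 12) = (c - 8)/(c - 3)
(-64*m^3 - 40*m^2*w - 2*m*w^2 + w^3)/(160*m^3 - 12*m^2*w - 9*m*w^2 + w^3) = (2*m + w)/(-5*m + w)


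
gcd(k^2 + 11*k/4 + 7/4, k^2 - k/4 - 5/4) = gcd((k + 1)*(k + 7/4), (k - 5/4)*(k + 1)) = k + 1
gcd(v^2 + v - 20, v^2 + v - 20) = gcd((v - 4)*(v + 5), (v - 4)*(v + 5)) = v^2 + v - 20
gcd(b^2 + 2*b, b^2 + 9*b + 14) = b + 2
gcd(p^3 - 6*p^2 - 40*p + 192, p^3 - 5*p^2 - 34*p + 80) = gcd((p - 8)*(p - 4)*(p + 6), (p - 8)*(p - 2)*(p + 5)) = p - 8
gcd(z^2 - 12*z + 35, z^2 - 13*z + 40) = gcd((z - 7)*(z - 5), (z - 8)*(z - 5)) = z - 5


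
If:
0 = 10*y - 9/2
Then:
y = 9/20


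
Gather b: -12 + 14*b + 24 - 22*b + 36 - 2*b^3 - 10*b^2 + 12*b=-2*b^3 - 10*b^2 + 4*b + 48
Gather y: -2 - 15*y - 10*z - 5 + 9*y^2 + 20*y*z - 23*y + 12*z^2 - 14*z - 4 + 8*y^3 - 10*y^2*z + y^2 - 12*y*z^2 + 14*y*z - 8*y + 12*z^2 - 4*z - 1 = 8*y^3 + y^2*(10 - 10*z) + y*(-12*z^2 + 34*z - 46) + 24*z^2 - 28*z - 12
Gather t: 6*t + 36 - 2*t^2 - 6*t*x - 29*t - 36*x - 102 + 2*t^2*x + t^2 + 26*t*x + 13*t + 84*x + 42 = t^2*(2*x - 1) + t*(20*x - 10) + 48*x - 24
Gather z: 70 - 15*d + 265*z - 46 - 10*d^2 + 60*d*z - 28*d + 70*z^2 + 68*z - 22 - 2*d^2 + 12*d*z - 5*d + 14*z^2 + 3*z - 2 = -12*d^2 - 48*d + 84*z^2 + z*(72*d + 336)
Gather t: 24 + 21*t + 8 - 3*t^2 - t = -3*t^2 + 20*t + 32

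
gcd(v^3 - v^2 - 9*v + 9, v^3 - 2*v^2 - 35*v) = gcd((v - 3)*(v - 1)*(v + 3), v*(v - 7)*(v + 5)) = 1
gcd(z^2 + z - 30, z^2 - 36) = z + 6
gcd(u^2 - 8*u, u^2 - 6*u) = u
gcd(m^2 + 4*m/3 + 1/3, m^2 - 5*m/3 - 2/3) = m + 1/3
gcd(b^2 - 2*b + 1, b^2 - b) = b - 1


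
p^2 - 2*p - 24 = (p - 6)*(p + 4)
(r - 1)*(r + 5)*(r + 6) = r^3 + 10*r^2 + 19*r - 30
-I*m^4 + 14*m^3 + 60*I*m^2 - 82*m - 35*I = (m + I)*(m + 5*I)*(m + 7*I)*(-I*m + 1)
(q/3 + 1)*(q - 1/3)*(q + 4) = q^3/3 + 20*q^2/9 + 29*q/9 - 4/3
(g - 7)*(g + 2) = g^2 - 5*g - 14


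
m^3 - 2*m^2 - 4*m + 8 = (m - 2)^2*(m + 2)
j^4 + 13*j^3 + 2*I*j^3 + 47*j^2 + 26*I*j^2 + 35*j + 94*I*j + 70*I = (j + 1)*(j + 5)*(j + 7)*(j + 2*I)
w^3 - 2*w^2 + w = w*(w - 1)^2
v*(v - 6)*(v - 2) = v^3 - 8*v^2 + 12*v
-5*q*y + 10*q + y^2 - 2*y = (-5*q + y)*(y - 2)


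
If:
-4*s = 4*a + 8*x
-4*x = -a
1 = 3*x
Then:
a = 4/3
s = -2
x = 1/3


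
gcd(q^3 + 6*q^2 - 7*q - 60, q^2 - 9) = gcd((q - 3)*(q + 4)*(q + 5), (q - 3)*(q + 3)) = q - 3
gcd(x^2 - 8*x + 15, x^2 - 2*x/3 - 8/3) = 1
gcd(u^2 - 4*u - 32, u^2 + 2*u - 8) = u + 4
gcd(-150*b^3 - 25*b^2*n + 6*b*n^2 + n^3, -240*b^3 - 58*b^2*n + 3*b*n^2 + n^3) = 30*b^2 + 11*b*n + n^2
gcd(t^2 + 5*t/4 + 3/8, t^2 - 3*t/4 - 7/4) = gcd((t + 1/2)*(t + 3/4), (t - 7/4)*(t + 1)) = 1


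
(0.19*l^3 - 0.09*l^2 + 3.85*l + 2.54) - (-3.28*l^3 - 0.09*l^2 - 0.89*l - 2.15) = 3.47*l^3 + 4.74*l + 4.69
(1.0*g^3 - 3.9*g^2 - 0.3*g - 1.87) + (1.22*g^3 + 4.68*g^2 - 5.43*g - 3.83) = 2.22*g^3 + 0.78*g^2 - 5.73*g - 5.7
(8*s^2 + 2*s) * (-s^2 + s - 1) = -8*s^4 + 6*s^3 - 6*s^2 - 2*s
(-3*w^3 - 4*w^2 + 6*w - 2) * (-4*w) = 12*w^4 + 16*w^3 - 24*w^2 + 8*w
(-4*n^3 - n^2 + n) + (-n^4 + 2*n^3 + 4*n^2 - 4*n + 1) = -n^4 - 2*n^3 + 3*n^2 - 3*n + 1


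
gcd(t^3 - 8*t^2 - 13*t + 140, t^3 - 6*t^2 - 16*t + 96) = t + 4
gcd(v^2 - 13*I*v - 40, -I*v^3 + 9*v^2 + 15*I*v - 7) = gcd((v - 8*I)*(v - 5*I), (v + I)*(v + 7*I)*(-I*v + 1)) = 1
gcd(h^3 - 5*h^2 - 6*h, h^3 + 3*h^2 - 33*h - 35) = h + 1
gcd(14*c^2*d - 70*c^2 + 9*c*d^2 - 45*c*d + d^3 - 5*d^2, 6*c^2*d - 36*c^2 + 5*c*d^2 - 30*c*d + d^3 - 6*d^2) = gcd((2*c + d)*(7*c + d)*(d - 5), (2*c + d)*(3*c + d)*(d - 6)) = 2*c + d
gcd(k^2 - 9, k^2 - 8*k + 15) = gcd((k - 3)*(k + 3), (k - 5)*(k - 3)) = k - 3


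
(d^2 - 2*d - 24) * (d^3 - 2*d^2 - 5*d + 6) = d^5 - 4*d^4 - 25*d^3 + 64*d^2 + 108*d - 144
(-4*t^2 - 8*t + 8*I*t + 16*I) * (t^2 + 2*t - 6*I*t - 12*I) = -4*t^4 - 16*t^3 + 32*I*t^3 + 32*t^2 + 128*I*t^2 + 192*t + 128*I*t + 192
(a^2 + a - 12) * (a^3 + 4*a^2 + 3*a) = a^5 + 5*a^4 - 5*a^3 - 45*a^2 - 36*a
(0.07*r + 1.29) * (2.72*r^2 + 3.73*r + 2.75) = 0.1904*r^3 + 3.7699*r^2 + 5.0042*r + 3.5475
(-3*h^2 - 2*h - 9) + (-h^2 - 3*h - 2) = -4*h^2 - 5*h - 11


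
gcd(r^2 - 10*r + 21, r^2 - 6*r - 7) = r - 7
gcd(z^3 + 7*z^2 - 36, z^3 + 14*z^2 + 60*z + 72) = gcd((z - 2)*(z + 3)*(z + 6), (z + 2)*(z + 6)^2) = z + 6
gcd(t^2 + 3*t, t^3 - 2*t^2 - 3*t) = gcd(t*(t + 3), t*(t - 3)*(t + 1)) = t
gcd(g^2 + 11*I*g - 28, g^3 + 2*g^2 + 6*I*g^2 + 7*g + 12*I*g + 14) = g + 7*I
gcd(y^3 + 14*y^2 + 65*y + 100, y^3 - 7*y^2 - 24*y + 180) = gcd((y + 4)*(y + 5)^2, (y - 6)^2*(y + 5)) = y + 5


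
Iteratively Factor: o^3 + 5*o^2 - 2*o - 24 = (o + 3)*(o^2 + 2*o - 8) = (o + 3)*(o + 4)*(o - 2)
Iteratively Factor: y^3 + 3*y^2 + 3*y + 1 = (y + 1)*(y^2 + 2*y + 1) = (y + 1)^2*(y + 1)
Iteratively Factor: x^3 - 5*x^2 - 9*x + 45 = (x - 3)*(x^2 - 2*x - 15) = (x - 5)*(x - 3)*(x + 3)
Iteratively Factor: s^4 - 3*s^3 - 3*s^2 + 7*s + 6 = (s - 3)*(s^3 - 3*s - 2) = (s - 3)*(s + 1)*(s^2 - s - 2) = (s - 3)*(s + 1)^2*(s - 2)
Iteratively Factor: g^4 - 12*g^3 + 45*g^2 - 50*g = (g - 5)*(g^3 - 7*g^2 + 10*g) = g*(g - 5)*(g^2 - 7*g + 10) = g*(g - 5)^2*(g - 2)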